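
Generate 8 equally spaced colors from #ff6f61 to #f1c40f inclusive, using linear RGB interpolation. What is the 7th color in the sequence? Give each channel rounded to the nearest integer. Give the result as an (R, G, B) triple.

(243, 184, 27)

With 8 swatches and endpoints inclusive, swatch 7 sits at t = (7 − 1)/(8 − 1) = 6/7 ≈ 0.8571.
#ff6f61 → (255, 111, 97); #f1c40f → (241, 196, 15).
R = 255 + 0.8571 × (241 − 255) = 243.001 → 243
G = 111 + 0.8571 × (196 − 111) = 183.853 → 184
B = 97 + 0.8571 × (15 − 97) = 26.718 → 27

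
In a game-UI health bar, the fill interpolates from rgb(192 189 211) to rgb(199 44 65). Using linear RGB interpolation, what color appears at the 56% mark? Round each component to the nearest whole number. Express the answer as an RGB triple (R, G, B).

56% corresponds to t = 0.56.
R = 192 + 0.56 × (199 − 192) = 192 + 0.56 × 7 = 195.92 → 196
G = 189 + 0.56 × (44 − 189) = 189 + 0.56 × -145 = 107.8 → 108
B = 211 + 0.56 × (65 − 211) = 211 + 0.56 × -146 = 129.24 → 129

(196, 108, 129)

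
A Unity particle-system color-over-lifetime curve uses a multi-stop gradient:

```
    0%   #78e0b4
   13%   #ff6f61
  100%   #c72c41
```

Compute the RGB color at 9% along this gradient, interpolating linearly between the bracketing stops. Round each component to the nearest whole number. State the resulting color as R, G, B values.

9% lies between the 0% and 13% stops, so the local fraction is t = (9 − 0)/(13 − 0) = 9/13 ≈ 0.6923.
#78e0b4 → (120, 224, 180); #ff6f61 → (255, 111, 97).
R = 120 + 0.6923 × (255 − 120) = 213.461 → 213
G = 224 + 0.6923 × (111 − 224) = 145.77 → 146
B = 180 + 0.6923 × (97 − 180) = 122.539 → 123

(213, 146, 123)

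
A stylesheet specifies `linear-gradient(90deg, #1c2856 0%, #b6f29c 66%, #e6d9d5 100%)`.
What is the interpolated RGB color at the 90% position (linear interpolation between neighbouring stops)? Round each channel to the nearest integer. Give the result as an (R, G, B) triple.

90% lies between the 66% and 100% stops, so the local fraction is t = (90 − 66)/(100 − 66) = 24/34 ≈ 0.7059.
#b6f29c → (182, 242, 156); #e6d9d5 → (230, 217, 213).
R = 182 + 0.7059 × (230 − 182) = 215.883 → 216
G = 242 + 0.7059 × (217 − 242) = 224.352 → 224
B = 156 + 0.7059 × (213 − 156) = 196.236 → 196

(216, 224, 196)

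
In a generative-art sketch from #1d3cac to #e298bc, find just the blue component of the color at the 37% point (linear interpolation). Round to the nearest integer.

178

B₁ = 172 (from #1d3cac), B₂ = 188 (from #e298bc).
B = 172 + 0.37 × (188 − 172) = 177.92 → 178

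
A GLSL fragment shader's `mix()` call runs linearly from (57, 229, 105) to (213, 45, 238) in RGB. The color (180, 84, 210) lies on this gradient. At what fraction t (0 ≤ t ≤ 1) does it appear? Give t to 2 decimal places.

0.79

Invert the lerp on the G channel (largest span, 184): t = (84 − 229) / (45 − 229) = -145/-184 = 0.78804.
Check on R: (180 − 57)/(213 − 57) = 0.7885 ✓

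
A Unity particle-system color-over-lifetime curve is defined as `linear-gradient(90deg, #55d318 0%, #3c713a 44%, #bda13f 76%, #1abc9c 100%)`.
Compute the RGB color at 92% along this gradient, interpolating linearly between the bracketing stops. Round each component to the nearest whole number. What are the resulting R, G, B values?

92% lies between the 76% and 100% stops, so the local fraction is t = (92 − 76)/(100 − 76) = 16/24 ≈ 0.6667.
#bda13f → (189, 161, 63); #1abc9c → (26, 188, 156).
R = 189 + 0.6667 × (26 − 189) = 80.328 → 80
G = 161 + 0.6667 × (188 − 161) = 179.001 → 179
B = 63 + 0.6667 × (156 − 63) = 125.003 → 125

(80, 179, 125)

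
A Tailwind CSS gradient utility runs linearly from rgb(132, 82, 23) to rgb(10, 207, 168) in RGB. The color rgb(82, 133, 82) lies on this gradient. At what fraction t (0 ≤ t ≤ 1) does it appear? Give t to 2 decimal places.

0.41

Invert the lerp on the B channel (largest span, 145): t = (82 − 23) / (168 − 23) = 59/145 = 0.4069.
Check on R: (82 − 132)/(10 − 132) = 0.4098 ✓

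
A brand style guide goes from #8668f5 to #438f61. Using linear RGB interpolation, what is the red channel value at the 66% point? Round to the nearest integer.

90

R₁ = 134 (from #8668f5), R₂ = 67 (from #438f61).
R = 134 + 0.66 × (67 − 134) = 89.78 → 90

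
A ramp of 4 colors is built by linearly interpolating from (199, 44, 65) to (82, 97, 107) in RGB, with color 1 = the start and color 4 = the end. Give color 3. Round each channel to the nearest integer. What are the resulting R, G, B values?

With 4 swatches and endpoints inclusive, swatch 3 sits at t = (3 − 1)/(4 − 1) = 2/3 ≈ 0.6667.
R = 199 + 0.6667 × (82 − 199) = 120.996 → 121
G = 44 + 0.6667 × (97 − 44) = 79.335 → 79
B = 65 + 0.6667 × (107 − 65) = 93.001 → 93

(121, 79, 93)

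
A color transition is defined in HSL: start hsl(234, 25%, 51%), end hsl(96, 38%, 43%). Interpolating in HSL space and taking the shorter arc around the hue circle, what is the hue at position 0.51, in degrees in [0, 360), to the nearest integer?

Hue arc: Δh = 96 − 234 = -138° (|Δh| ≤ 180, already the shorter path).
H = 234 + 0.51 × (-138) = 163.62 → 164°

164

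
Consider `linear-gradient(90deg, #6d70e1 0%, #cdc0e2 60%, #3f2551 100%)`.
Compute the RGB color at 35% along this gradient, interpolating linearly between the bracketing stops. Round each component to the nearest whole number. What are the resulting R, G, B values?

(165, 159, 226)

35% lies between the 0% and 60% stops, so the local fraction is t = (35 − 0)/(60 − 0) = 35/60 ≈ 0.5833.
#6d70e1 → (109, 112, 225); #cdc0e2 → (205, 192, 226).
R = 109 + 0.5833 × (205 − 109) = 164.997 → 165
G = 112 + 0.5833 × (192 − 112) = 158.664 → 159
B = 225 + 0.5833 × (226 − 225) = 225.583 → 226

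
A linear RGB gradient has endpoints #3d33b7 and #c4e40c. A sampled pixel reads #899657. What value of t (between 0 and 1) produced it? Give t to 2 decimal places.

Invert the lerp on the G channel (largest span, 177): t = (150 − 51) / (228 − 51) = 99/177 = 0.55932.
Check on R: (137 − 61)/(196 − 61) = 0.563 ✓

0.56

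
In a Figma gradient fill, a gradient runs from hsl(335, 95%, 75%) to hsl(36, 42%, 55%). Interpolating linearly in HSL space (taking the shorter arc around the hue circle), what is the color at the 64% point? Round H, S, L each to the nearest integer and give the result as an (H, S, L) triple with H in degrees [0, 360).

(14, 61, 62)

Hue: 36 − 335 = -299°, but |-299| > 180 so the shorter arc goes the other way: Δh = -299 + 360 = 61°.
H = 335 + 0.64 × (61) = 374.04 → 374 → 374 mod 360 = 14°
S = 95 + 0.64 × (42 − 95) = 61.08 → 61%
L = 75 + 0.64 × (55 − 75) = 62.2 → 62%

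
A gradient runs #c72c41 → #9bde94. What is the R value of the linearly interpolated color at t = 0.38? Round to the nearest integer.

182

R₁ = 199 (from #c72c41), R₂ = 155 (from #9bde94).
R = 199 + 0.38 × (155 − 199) = 182.28 → 182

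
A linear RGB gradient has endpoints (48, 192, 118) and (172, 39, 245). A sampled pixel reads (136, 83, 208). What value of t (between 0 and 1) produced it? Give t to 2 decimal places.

0.71

Invert the lerp on the G channel (largest span, 153): t = (83 − 192) / (39 − 192) = -109/-153 = 0.71242.
Check on R: (136 − 48)/(172 − 48) = 0.7097 ✓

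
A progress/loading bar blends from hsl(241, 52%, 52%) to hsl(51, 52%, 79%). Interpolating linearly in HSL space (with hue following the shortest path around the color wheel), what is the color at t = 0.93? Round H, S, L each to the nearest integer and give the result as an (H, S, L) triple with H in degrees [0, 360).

(39, 52, 77)

Hue: 51 − 241 = -190°, but |-190| > 180 so the shorter arc goes the other way: Δh = -190 + 360 = 170°.
H = 241 + 0.93 × (170) = 399.1 → 399 → 399 mod 360 = 39°
S = 52 + 0.93 × (52 − 52) = 52 → 52%
L = 52 + 0.93 × (79 − 52) = 77.11 → 77%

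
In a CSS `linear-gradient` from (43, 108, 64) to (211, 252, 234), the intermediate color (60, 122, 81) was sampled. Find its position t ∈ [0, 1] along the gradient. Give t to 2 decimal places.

0.10

Invert the lerp on the B channel (largest span, 170): t = (81 − 64) / (234 − 64) = 17/170 = 0.1.
Check on R: (60 − 43)/(211 − 43) = 0.1012 ✓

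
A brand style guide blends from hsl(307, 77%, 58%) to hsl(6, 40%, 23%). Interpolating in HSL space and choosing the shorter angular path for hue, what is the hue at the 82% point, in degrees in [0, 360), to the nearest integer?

355

Hue: 6 − 307 = -301°, but |-301| > 180 so the shorter arc goes the other way: Δh = -301 + 360 = 59°.
H = 307 + 0.82 × (59) = 355.38 → 355°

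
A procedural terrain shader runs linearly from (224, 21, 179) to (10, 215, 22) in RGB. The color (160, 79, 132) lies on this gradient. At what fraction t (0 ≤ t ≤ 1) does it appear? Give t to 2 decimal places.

Invert the lerp on the R channel (largest span, 214): t = (160 − 224) / (10 − 224) = -64/-214 = 0.29907.
Check on G: (79 − 21)/(215 − 21) = 0.299 ✓

0.30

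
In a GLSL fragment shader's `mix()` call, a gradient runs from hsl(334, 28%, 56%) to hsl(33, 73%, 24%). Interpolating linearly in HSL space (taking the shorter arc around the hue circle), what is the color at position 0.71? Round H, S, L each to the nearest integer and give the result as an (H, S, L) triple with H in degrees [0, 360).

(16, 60, 33)

Hue: 33 − 334 = -301°, but |-301| > 180 so the shorter arc goes the other way: Δh = -301 + 360 = 59°.
H = 334 + 0.71 × (59) = 375.89 → 376 → 376 mod 360 = 16°
S = 28 + 0.71 × (73 − 28) = 59.95 → 60%
L = 56 + 0.71 × (24 − 56) = 33.28 → 33%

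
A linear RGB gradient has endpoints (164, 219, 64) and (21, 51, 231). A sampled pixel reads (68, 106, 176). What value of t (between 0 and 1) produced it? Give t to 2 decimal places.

0.67

Invert the lerp on the G channel (largest span, 168): t = (106 − 219) / (51 − 219) = -113/-168 = 0.67262.
Check on R: (68 − 164)/(21 − 164) = 0.6713 ✓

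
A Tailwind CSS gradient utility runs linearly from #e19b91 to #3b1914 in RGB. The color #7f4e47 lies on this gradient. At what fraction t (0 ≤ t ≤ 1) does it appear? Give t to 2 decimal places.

0.59

Invert the lerp on the R channel (largest span, 166): t = (127 − 225) / (59 − 225) = -98/-166 = 0.59036.
Check on G: (78 − 155)/(25 − 155) = 0.5923 ✓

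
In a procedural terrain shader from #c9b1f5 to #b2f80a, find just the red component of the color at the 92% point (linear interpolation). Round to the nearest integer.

R₁ = 201 (from #c9b1f5), R₂ = 178 (from #b2f80a).
R = 201 + 0.92 × (178 − 201) = 179.84 → 180

180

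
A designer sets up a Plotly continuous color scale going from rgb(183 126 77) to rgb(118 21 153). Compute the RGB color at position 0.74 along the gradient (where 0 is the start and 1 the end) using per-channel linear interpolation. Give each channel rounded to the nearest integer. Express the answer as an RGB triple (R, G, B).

R = 183 + 0.74 × (118 − 183) = 183 + 0.74 × -65 = 134.9 → 135
G = 126 + 0.74 × (21 − 126) = 126 + 0.74 × -105 = 48.3 → 48
B = 77 + 0.74 × (153 − 77) = 77 + 0.74 × 76 = 133.24 → 133

(135, 48, 133)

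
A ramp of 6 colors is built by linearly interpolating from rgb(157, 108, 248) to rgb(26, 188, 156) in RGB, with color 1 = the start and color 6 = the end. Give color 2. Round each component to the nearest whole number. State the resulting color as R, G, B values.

(131, 124, 230)

With 6 swatches and endpoints inclusive, swatch 2 sits at t = (2 − 1)/(6 − 1) = 1/5 ≈ 0.2.
R = 157 + 0.2 × (26 − 157) = 130.8 → 131
G = 108 + 0.2 × (188 − 108) = 124 → 124
B = 248 + 0.2 × (156 − 248) = 229.6 → 230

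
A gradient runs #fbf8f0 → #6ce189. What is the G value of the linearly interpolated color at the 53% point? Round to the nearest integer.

236

G₁ = 248 (from #fbf8f0), G₂ = 225 (from #6ce189).
G = 248 + 0.53 × (225 − 248) = 235.81 → 236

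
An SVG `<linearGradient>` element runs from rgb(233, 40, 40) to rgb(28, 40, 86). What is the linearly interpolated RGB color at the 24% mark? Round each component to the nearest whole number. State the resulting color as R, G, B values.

24% corresponds to t = 0.24.
R = 233 + 0.24 × (28 − 233) = 233 + 0.24 × -205 = 183.8 → 184
G = 40 + 0.24 × (40 − 40) = 40 + 0.24 × 0 = 40 → 40
B = 40 + 0.24 × (86 − 40) = 40 + 0.24 × 46 = 51.04 → 51

(184, 40, 51)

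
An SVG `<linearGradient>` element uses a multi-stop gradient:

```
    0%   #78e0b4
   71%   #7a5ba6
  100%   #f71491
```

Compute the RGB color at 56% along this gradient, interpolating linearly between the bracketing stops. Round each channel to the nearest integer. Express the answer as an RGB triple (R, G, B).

(122, 119, 169)

56% lies between the 0% and 71% stops, so the local fraction is t = (56 − 0)/(71 − 0) = 56/71 ≈ 0.7887.
#78e0b4 → (120, 224, 180); #7a5ba6 → (122, 91, 166).
R = 120 + 0.7887 × (122 − 120) = 121.577 → 122
G = 224 + 0.7887 × (91 − 224) = 119.103 → 119
B = 180 + 0.7887 × (166 − 180) = 168.958 → 169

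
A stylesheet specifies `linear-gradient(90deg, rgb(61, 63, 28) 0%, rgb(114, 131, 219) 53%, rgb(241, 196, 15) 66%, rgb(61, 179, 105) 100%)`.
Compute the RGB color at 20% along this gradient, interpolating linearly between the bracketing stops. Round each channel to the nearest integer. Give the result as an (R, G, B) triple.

(81, 89, 100)

20% lies between the 0% and 53% stops, so the local fraction is t = (20 − 0)/(53 − 0) = 20/53 ≈ 0.3774.
R = 61 + 0.3774 × (114 − 61) = 81.002 → 81
G = 63 + 0.3774 × (131 − 63) = 88.663 → 89
B = 28 + 0.3774 × (219 − 28) = 100.083 → 100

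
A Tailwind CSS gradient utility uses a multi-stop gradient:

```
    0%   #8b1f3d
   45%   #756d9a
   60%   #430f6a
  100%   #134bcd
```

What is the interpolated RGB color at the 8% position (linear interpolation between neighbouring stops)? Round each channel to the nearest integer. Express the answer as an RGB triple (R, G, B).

(135, 45, 78)

8% lies between the 0% and 45% stops, so the local fraction is t = (8 − 0)/(45 − 0) = 8/45 ≈ 0.1778.
#8b1f3d → (139, 31, 61); #756d9a → (117, 109, 154).
R = 139 + 0.1778 × (117 − 139) = 135.088 → 135
G = 31 + 0.1778 × (109 − 31) = 44.868 → 45
B = 61 + 0.1778 × (154 − 61) = 77.535 → 78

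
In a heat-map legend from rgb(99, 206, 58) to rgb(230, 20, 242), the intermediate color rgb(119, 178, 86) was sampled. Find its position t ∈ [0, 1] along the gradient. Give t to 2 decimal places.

Invert the lerp on the G channel (largest span, 186): t = (178 − 206) / (20 − 206) = -28/-186 = 0.15054.
Check on R: (119 − 99)/(230 − 99) = 0.1527 ✓

0.15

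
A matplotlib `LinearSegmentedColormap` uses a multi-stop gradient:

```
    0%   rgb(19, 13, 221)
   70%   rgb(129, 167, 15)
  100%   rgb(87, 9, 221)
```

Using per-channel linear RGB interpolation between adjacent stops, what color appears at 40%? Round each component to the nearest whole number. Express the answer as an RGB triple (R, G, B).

(82, 101, 103)

40% lies between the 0% and 70% stops, so the local fraction is t = (40 − 0)/(70 − 0) = 40/70 ≈ 0.5714.
R = 19 + 0.5714 × (129 − 19) = 81.854 → 82
G = 13 + 0.5714 × (167 − 13) = 100.996 → 101
B = 221 + 0.5714 × (15 − 221) = 103.292 → 103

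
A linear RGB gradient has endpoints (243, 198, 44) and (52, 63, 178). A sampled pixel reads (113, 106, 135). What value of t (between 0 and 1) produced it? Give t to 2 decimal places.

0.68

Invert the lerp on the R channel (largest span, 191): t = (113 − 243) / (52 − 243) = -130/-191 = 0.68063.
Check on G: (106 − 198)/(63 − 198) = 0.6815 ✓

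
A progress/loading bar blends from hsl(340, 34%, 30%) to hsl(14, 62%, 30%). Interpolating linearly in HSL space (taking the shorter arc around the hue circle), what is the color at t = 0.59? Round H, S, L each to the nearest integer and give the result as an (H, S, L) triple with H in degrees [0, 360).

(0, 51, 30)

Hue: 14 − 340 = -326°, but |-326| > 180 so the shorter arc goes the other way: Δh = -326 + 360 = 34°.
H = 340 + 0.59 × (34) = 360.06 → 360 → 360 mod 360 = 0°
S = 34 + 0.59 × (62 − 34) = 50.52 → 51%
L = 30 + 0.59 × (30 − 30) = 30 → 30%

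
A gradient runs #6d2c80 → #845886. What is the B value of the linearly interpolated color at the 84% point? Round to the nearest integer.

133

B₁ = 128 (from #6d2c80), B₂ = 134 (from #845886).
B = 128 + 0.84 × (134 − 128) = 133.04 → 133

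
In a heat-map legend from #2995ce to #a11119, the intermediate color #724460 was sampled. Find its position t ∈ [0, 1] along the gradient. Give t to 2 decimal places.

0.61

Invert the lerp on the B channel (largest span, 181): t = (96 − 206) / (25 − 206) = -110/-181 = 0.60773.
Check on R: (114 − 41)/(161 − 41) = 0.6083 ✓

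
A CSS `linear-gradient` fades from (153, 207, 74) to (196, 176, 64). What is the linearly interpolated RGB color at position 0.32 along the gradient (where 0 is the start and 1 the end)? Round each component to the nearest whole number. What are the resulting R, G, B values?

R = 153 + 0.32 × (196 − 153) = 153 + 0.32 × 43 = 166.76 → 167
G = 207 + 0.32 × (176 − 207) = 207 + 0.32 × -31 = 197.08 → 197
B = 74 + 0.32 × (64 − 74) = 74 + 0.32 × -10 = 70.8 → 71

(167, 197, 71)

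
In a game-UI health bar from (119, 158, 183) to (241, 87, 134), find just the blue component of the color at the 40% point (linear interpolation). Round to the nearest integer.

163

B = 183 + 0.4 × (134 − 183) = 163.4 → 163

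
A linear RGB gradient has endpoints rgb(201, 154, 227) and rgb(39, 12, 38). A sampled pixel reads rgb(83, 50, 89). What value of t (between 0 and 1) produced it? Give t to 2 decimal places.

0.73

Invert the lerp on the B channel (largest span, 189): t = (89 − 227) / (38 − 227) = -138/-189 = 0.73016.
Check on R: (83 − 201)/(39 − 201) = 0.7284 ✓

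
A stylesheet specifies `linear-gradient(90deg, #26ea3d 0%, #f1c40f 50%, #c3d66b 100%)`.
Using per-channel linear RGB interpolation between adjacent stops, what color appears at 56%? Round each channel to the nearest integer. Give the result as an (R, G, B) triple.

56% lies between the 50% and 100% stops, so the local fraction is t = (56 − 50)/(100 − 50) = 6/50 ≈ 0.12.
#f1c40f → (241, 196, 15); #c3d66b → (195, 214, 107).
R = 241 + 0.12 × (195 − 241) = 235.48 → 235
G = 196 + 0.12 × (214 − 196) = 198.16 → 198
B = 15 + 0.12 × (107 − 15) = 26.04 → 26

(235, 198, 26)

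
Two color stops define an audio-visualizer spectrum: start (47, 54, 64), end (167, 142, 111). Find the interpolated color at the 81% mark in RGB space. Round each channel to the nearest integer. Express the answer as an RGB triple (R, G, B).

(144, 125, 102)

81% corresponds to t = 0.81.
R = 47 + 0.81 × (167 − 47) = 47 + 0.81 × 120 = 144.2 → 144
G = 54 + 0.81 × (142 − 54) = 54 + 0.81 × 88 = 125.28 → 125
B = 64 + 0.81 × (111 − 64) = 64 + 0.81 × 47 = 102.07 → 102
So the blended color is (144, 125, 102), about #907d66.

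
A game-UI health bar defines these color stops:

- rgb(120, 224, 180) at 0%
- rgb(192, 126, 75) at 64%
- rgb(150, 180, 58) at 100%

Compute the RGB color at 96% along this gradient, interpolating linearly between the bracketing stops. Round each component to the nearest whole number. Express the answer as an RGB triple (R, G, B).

(155, 174, 60)

96% lies between the 64% and 100% stops, so the local fraction is t = (96 − 64)/(100 − 64) = 32/36 ≈ 0.8889.
R = 192 + 0.8889 × (150 − 192) = 154.666 → 155
G = 126 + 0.8889 × (180 − 126) = 174.001 → 174
B = 75 + 0.8889 × (58 − 75) = 59.889 → 60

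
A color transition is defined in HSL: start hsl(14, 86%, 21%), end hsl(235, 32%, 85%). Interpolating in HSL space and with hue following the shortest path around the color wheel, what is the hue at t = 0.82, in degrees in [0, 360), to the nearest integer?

Hue: 235 − 14 = 221°, but |221| > 180 so the shorter arc goes the other way: Δh = 221 − 360 = -139°.
H = 14 + 0.82 × (-139) = -99.98 → -100 → -100 mod 360 = 260°

260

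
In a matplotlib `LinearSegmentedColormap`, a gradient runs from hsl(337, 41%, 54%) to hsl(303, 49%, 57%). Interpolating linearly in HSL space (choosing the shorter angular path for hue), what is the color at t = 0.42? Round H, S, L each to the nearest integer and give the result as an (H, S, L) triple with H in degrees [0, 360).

Hue arc: Δh = 303 − 337 = -34° (|Δh| ≤ 180, already the shorter path).
H = 337 + 0.42 × (-34) = 322.72 → 323°
S = 41 + 0.42 × (49 − 41) = 44.36 → 44%
L = 54 + 0.42 × (57 − 54) = 55.26 → 55%

(323, 44, 55)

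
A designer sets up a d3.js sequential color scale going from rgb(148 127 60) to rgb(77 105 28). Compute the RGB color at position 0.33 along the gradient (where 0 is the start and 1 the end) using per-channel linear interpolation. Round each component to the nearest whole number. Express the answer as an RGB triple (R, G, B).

R = 148 + 0.33 × (77 − 148) = 148 + 0.33 × -71 = 124.57 → 125
G = 127 + 0.33 × (105 − 127) = 127 + 0.33 × -22 = 119.74 → 120
B = 60 + 0.33 × (28 − 60) = 60 + 0.33 × -32 = 49.44 → 49
So the blended color is (125, 120, 49), about #7d7831.

(125, 120, 49)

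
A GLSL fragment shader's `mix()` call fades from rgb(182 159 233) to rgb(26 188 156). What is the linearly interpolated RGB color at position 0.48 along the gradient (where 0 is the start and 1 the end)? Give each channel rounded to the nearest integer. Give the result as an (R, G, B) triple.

R = 182 + 0.48 × (26 − 182) = 182 + 0.48 × -156 = 107.12 → 107
G = 159 + 0.48 × (188 − 159) = 159 + 0.48 × 29 = 172.92 → 173
B = 233 + 0.48 × (156 − 233) = 233 + 0.48 × -77 = 196.04 → 196
So the blended color is (107, 173, 196), about #6badc4.

(107, 173, 196)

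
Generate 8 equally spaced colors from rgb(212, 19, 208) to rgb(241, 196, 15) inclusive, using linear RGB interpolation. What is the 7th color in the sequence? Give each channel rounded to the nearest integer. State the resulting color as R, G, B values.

With 8 swatches and endpoints inclusive, swatch 7 sits at t = (7 − 1)/(8 − 1) = 6/7 ≈ 0.8571.
R = 212 + 0.8571 × (241 − 212) = 236.856 → 237
G = 19 + 0.8571 × (196 − 19) = 170.707 → 171
B = 208 + 0.8571 × (15 − 208) = 42.58 → 43

(237, 171, 43)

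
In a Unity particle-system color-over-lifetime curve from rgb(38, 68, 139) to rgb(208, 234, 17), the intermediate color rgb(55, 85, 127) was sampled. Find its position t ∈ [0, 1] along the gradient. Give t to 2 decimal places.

Invert the lerp on the R channel (largest span, 170): t = (55 − 38) / (208 − 38) = 17/170 = 0.1.
Check on G: (85 − 68)/(234 − 68) = 0.1024 ✓

0.10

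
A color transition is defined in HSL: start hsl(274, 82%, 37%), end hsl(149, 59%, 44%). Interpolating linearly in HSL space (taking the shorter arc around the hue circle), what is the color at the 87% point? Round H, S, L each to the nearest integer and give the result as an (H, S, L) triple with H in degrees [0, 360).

(165, 62, 43)

Hue arc: Δh = 149 − 274 = -125° (|Δh| ≤ 180, already the shorter path).
H = 274 + 0.87 × (-125) = 165.25 → 165°
S = 82 + 0.87 × (59 − 82) = 61.99 → 62%
L = 37 + 0.87 × (44 − 37) = 43.09 → 43%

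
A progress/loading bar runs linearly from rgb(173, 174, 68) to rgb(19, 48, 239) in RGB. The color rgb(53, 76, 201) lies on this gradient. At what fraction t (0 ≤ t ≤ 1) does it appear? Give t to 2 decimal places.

Invert the lerp on the B channel (largest span, 171): t = (201 − 68) / (239 − 68) = 133/171 = 0.77778.
Check on R: (53 − 173)/(19 − 173) = 0.7792 ✓

0.78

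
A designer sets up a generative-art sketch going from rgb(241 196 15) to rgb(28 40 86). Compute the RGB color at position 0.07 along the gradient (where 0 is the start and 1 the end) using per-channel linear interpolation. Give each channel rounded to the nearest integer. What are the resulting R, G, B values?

(226, 185, 20)

R = 241 + 0.07 × (28 − 241) = 241 + 0.07 × -213 = 226.09 → 226
G = 196 + 0.07 × (40 − 196) = 196 + 0.07 × -156 = 185.08 → 185
B = 15 + 0.07 × (86 − 15) = 15 + 0.07 × 71 = 19.97 → 20
So the blended color is (226, 185, 20), about #e2b914.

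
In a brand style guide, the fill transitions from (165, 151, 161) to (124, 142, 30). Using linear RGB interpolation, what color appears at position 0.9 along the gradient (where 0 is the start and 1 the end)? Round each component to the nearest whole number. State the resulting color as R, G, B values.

(128, 143, 43)

R = 165 + 0.9 × (124 − 165) = 165 + 0.9 × -41 = 128.1 → 128
G = 151 + 0.9 × (142 − 151) = 151 + 0.9 × -9 = 142.9 → 143
B = 161 + 0.9 × (30 − 161) = 161 + 0.9 × -131 = 43.1 → 43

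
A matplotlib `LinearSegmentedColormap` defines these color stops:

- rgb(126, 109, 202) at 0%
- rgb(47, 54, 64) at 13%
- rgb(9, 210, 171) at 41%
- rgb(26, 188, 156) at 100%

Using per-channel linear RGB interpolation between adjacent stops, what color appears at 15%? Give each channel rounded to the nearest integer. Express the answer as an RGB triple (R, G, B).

(44, 65, 72)

15% lies between the 13% and 41% stops, so the local fraction is t = (15 − 13)/(41 − 13) = 2/28 ≈ 0.0714.
R = 47 + 0.0714 × (9 − 47) = 44.287 → 44
G = 54 + 0.0714 × (210 − 54) = 65.138 → 65
B = 64 + 0.0714 × (171 − 64) = 71.64 → 72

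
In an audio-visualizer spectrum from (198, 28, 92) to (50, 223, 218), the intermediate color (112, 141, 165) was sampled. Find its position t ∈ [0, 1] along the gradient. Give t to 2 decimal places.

Invert the lerp on the G channel (largest span, 195): t = (141 − 28) / (223 − 28) = 113/195 = 0.57949.
Check on R: (112 − 198)/(50 − 198) = 0.5811 ✓

0.58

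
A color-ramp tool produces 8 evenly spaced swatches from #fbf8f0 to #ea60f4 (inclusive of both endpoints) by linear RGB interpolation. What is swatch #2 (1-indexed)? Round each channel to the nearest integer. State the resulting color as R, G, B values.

(249, 226, 241)

With 8 swatches and endpoints inclusive, swatch 2 sits at t = (2 − 1)/(8 − 1) = 1/7 ≈ 0.1429.
#fbf8f0 → (251, 248, 240); #ea60f4 → (234, 96, 244).
R = 251 + 0.1429 × (234 − 251) = 248.571 → 249
G = 248 + 0.1429 × (96 − 248) = 226.279 → 226
B = 240 + 0.1429 × (244 − 240) = 240.572 → 241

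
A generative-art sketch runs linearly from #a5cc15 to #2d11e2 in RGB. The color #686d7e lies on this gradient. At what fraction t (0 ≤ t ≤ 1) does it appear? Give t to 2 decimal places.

Invert the lerp on the B channel (largest span, 205): t = (126 − 21) / (226 − 21) = 105/205 = 0.5122.
Check on R: (104 − 165)/(45 − 165) = 0.5083 ✓

0.51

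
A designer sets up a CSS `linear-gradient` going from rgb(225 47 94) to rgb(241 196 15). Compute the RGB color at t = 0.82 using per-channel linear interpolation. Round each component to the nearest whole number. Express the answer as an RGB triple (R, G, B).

(238, 169, 29)

R = 225 + 0.82 × (241 − 225) = 225 + 0.82 × 16 = 238.12 → 238
G = 47 + 0.82 × (196 − 47) = 47 + 0.82 × 149 = 169.18 → 169
B = 94 + 0.82 × (15 − 94) = 94 + 0.82 × -79 = 29.22 → 29
So the blended color is (238, 169, 29), about #eea91d.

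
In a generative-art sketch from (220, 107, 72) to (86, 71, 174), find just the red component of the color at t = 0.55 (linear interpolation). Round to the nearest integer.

R = 220 + 0.55 × (86 − 220) = 146.3 → 146

146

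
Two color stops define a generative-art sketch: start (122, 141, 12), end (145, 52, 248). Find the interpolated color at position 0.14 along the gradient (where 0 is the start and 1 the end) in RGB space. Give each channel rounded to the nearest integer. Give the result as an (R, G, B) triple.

(125, 129, 45)

R = 122 + 0.14 × (145 − 122) = 122 + 0.14 × 23 = 125.22 → 125
G = 141 + 0.14 × (52 − 141) = 141 + 0.14 × -89 = 128.54 → 129
B = 12 + 0.14 × (248 − 12) = 12 + 0.14 × 236 = 45.04 → 45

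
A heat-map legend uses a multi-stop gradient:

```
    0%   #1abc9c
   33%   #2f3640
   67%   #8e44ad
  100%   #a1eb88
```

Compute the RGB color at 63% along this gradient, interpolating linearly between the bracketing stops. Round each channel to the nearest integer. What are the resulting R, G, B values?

63% lies between the 33% and 67% stops, so the local fraction is t = (63 − 33)/(67 − 33) = 30/34 ≈ 0.8824.
#2f3640 → (47, 54, 64); #8e44ad → (142, 68, 173).
R = 47 + 0.8824 × (142 − 47) = 130.828 → 131
G = 54 + 0.8824 × (68 − 54) = 66.354 → 66
B = 64 + 0.8824 × (173 − 64) = 160.182 → 160

(131, 66, 160)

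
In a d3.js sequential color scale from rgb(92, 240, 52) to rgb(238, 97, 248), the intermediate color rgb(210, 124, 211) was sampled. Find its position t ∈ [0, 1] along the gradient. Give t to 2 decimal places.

0.81

Invert the lerp on the B channel (largest span, 196): t = (211 − 52) / (248 − 52) = 159/196 = 0.81122.
Check on R: (210 − 92)/(238 − 92) = 0.8082 ✓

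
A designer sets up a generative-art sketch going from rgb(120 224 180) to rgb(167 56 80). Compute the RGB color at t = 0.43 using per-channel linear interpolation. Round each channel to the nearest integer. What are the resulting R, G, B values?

(140, 152, 137)

R = 120 + 0.43 × (167 − 120) = 120 + 0.43 × 47 = 140.21 → 140
G = 224 + 0.43 × (56 − 224) = 224 + 0.43 × -168 = 151.76 → 152
B = 180 + 0.43 × (80 − 180) = 180 + 0.43 × -100 = 137 → 137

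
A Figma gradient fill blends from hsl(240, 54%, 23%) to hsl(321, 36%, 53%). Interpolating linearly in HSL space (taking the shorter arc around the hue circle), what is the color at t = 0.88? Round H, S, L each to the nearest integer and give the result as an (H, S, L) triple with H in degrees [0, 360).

(311, 38, 49)

Hue arc: Δh = 321 − 240 = 81° (|Δh| ≤ 180, already the shorter path).
H = 240 + 0.88 × (81) = 311.28 → 311°
S = 54 + 0.88 × (36 − 54) = 38.16 → 38%
L = 23 + 0.88 × (53 − 23) = 49.4 → 49%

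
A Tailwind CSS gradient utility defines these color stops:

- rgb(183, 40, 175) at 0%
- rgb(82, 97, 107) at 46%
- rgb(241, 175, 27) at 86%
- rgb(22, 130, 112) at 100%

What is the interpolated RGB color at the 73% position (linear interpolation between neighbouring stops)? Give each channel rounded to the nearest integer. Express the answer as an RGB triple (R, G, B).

(189, 150, 53)

73% lies between the 46% and 86% stops, so the local fraction is t = (73 − 46)/(86 − 46) = 27/40 ≈ 0.675.
R = 82 + 0.675 × (241 − 82) = 189.325 → 189
G = 97 + 0.675 × (175 − 97) = 149.65 → 150
B = 107 + 0.675 × (27 − 107) = 53 → 53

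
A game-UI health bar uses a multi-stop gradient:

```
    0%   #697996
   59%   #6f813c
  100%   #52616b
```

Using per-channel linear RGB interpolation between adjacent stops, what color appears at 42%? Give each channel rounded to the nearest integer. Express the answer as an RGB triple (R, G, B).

(109, 127, 86)

42% lies between the 0% and 59% stops, so the local fraction is t = (42 − 0)/(59 − 0) = 42/59 ≈ 0.7119.
#697996 → (105, 121, 150); #6f813c → (111, 129, 60).
R = 105 + 0.7119 × (111 − 105) = 109.271 → 109
G = 121 + 0.7119 × (129 − 121) = 126.695 → 127
B = 150 + 0.7119 × (60 − 150) = 85.929 → 86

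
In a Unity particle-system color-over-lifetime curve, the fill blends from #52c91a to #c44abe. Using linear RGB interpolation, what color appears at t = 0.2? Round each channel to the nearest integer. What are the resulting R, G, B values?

#52c91a → (82, 201, 26); #c44abe → (196, 74, 190).
R = 82 + 0.2 × (196 − 82) = 82 + 0.2 × 114 = 104.8 → 105
G = 201 + 0.2 × (74 − 201) = 201 + 0.2 × -127 = 175.6 → 176
B = 26 + 0.2 × (190 − 26) = 26 + 0.2 × 164 = 58.8 → 59
So the blended color is (105, 176, 59), about #69b03b.

(105, 176, 59)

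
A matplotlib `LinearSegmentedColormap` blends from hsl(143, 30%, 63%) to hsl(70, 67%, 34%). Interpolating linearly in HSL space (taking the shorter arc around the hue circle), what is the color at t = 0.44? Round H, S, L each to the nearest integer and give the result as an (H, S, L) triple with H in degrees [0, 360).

Hue arc: Δh = 70 − 143 = -73° (|Δh| ≤ 180, already the shorter path).
H = 143 + 0.44 × (-73) = 110.88 → 111°
S = 30 + 0.44 × (67 − 30) = 46.28 → 46%
L = 63 + 0.44 × (34 − 63) = 50.24 → 50%

(111, 46, 50)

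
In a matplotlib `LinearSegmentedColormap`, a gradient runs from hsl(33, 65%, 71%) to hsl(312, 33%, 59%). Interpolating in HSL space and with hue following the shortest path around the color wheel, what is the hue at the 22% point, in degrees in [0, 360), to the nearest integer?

15

Hue: 312 − 33 = 279°, but |279| > 180 so the shorter arc goes the other way: Δh = 279 − 360 = -81°.
H = 33 + 0.22 × (-81) = 15.18 → 15°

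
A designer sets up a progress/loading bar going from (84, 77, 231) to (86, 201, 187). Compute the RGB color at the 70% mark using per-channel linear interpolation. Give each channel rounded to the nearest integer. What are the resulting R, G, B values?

(85, 164, 200)

70% corresponds to t = 0.7.
R = 84 + 0.7 × (86 − 84) = 84 + 0.7 × 2 = 85.4 → 85
G = 77 + 0.7 × (201 − 77) = 77 + 0.7 × 124 = 163.8 → 164
B = 231 + 0.7 × (187 − 231) = 231 + 0.7 × -44 = 200.2 → 200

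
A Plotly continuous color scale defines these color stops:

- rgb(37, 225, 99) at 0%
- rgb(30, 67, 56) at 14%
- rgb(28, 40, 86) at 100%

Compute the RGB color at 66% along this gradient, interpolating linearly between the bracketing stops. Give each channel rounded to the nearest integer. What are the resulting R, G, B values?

66% lies between the 14% and 100% stops, so the local fraction is t = (66 − 14)/(100 − 14) = 52/86 ≈ 0.6047.
R = 30 + 0.6047 × (28 − 30) = 28.791 → 29
G = 67 + 0.6047 × (40 − 67) = 50.673 → 51
B = 56 + 0.6047 × (86 − 56) = 74.141 → 74

(29, 51, 74)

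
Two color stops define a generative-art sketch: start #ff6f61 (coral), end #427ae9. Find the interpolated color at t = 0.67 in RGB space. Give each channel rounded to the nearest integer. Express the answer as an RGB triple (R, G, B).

#ff6f61 → (255, 111, 97); #427ae9 → (66, 122, 233).
R = 255 + 0.67 × (66 − 255) = 255 + 0.67 × -189 = 128.37 → 128
G = 111 + 0.67 × (122 − 111) = 111 + 0.67 × 11 = 118.37 → 118
B = 97 + 0.67 × (233 − 97) = 97 + 0.67 × 136 = 188.12 → 188
So the blended color is (128, 118, 188), about #8076bc.

(128, 118, 188)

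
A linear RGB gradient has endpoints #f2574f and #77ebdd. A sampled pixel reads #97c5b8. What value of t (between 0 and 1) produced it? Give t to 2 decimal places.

Invert the lerp on the G channel (largest span, 148): t = (197 − 87) / (235 − 87) = 110/148 = 0.74324.
Check on R: (151 − 242)/(119 − 242) = 0.7398 ✓

0.74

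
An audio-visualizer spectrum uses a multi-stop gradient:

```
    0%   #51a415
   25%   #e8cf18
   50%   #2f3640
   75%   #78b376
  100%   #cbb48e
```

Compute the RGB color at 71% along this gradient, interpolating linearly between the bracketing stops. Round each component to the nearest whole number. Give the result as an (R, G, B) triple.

71% lies between the 50% and 75% stops, so the local fraction is t = (71 − 50)/(75 − 50) = 21/25 ≈ 0.84.
#2f3640 → (47, 54, 64); #78b376 → (120, 179, 118).
R = 47 + 0.84 × (120 − 47) = 108.32 → 108
G = 54 + 0.84 × (179 − 54) = 159 → 159
B = 64 + 0.84 × (118 − 64) = 109.36 → 109

(108, 159, 109)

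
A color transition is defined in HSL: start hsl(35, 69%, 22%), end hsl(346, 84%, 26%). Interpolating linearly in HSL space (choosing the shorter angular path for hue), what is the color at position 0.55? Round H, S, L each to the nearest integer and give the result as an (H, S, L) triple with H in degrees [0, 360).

(8, 77, 24)

Hue: 346 − 35 = 311°, but |311| > 180 so the shorter arc goes the other way: Δh = 311 − 360 = -49°.
H = 35 + 0.55 × (-49) = 8.05 → 8°
S = 69 + 0.55 × (84 − 69) = 77.25 → 77%
L = 22 + 0.55 × (26 − 22) = 24.2 → 24%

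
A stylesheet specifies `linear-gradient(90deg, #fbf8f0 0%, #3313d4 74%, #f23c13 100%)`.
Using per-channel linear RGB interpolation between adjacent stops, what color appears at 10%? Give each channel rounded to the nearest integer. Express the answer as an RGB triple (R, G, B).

(224, 217, 236)

10% lies between the 0% and 74% stops, so the local fraction is t = (10 − 0)/(74 − 0) = 10/74 ≈ 0.1351.
#fbf8f0 → (251, 248, 240); #3313d4 → (51, 19, 212).
R = 251 + 0.1351 × (51 − 251) = 223.98 → 224
G = 248 + 0.1351 × (19 − 248) = 217.062 → 217
B = 240 + 0.1351 × (212 − 240) = 236.217 → 236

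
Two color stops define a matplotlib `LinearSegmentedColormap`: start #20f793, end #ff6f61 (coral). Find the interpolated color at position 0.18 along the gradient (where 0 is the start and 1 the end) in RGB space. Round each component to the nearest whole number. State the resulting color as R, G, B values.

#20f793 → (32, 247, 147); #ff6f61 → (255, 111, 97).
R = 32 + 0.18 × (255 − 32) = 32 + 0.18 × 223 = 72.14 → 72
G = 247 + 0.18 × (111 − 247) = 247 + 0.18 × -136 = 222.52 → 223
B = 147 + 0.18 × (97 − 147) = 147 + 0.18 × -50 = 138 → 138

(72, 223, 138)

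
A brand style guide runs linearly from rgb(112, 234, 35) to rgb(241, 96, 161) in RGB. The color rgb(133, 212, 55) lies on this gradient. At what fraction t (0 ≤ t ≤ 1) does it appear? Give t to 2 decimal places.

0.16

Invert the lerp on the G channel (largest span, 138): t = (212 − 234) / (96 − 234) = -22/-138 = 0.15942.
Check on R: (133 − 112)/(241 − 112) = 0.1628 ✓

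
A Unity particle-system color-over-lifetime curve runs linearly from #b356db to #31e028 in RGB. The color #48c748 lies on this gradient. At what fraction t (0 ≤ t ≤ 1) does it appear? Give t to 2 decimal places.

Invert the lerp on the B channel (largest span, 179): t = (72 − 219) / (40 − 219) = -147/-179 = 0.82123.
Check on R: (72 − 179)/(49 − 179) = 0.8231 ✓

0.82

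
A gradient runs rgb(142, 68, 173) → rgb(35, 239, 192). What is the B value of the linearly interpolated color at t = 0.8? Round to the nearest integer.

188

B = 173 + 0.8 × (192 − 173) = 188.2 → 188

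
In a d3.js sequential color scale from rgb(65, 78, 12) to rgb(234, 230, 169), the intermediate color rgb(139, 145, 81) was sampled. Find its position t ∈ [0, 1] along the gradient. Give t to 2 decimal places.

Invert the lerp on the R channel (largest span, 169): t = (139 − 65) / (234 − 65) = 74/169 = 0.43787.
Check on G: (145 − 78)/(230 − 78) = 0.4408 ✓

0.44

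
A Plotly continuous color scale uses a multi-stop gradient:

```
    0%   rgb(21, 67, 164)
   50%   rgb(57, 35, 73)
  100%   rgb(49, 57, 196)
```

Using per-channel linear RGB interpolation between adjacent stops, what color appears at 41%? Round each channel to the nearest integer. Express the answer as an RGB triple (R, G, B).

(51, 41, 89)

41% lies between the 0% and 50% stops, so the local fraction is t = (41 − 0)/(50 − 0) = 41/50 ≈ 0.82.
R = 21 + 0.82 × (57 − 21) = 50.52 → 51
G = 67 + 0.82 × (35 − 67) = 40.76 → 41
B = 164 + 0.82 × (73 − 164) = 89.38 → 89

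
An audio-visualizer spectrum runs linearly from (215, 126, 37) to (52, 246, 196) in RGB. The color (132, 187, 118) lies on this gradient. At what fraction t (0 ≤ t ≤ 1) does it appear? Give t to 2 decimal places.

Invert the lerp on the R channel (largest span, 163): t = (132 − 215) / (52 − 215) = -83/-163 = 0.5092.
Check on G: (187 − 126)/(246 − 126) = 0.5083 ✓

0.51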